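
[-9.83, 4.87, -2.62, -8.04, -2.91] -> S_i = Random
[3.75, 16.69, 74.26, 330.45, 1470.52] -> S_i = 3.75*4.45^i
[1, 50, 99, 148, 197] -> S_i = 1 + 49*i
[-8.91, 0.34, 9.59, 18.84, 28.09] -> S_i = -8.91 + 9.25*i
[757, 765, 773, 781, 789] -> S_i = 757 + 8*i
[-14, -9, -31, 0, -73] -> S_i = Random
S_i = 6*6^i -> [6, 36, 216, 1296, 7776]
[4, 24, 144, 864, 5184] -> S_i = 4*6^i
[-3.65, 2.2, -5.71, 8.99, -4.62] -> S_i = Random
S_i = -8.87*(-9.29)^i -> [-8.87, 82.4, -765.52, 7111.66, -66067.29]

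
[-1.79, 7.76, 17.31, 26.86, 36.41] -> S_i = -1.79 + 9.55*i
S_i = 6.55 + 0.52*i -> [6.55, 7.07, 7.59, 8.11, 8.63]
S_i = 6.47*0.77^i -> [6.47, 4.98, 3.84, 2.95, 2.27]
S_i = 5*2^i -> [5, 10, 20, 40, 80]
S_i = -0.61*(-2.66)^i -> [-0.61, 1.62, -4.32, 11.48, -30.54]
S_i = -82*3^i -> [-82, -246, -738, -2214, -6642]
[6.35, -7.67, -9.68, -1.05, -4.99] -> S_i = Random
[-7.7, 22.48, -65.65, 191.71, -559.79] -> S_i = -7.70*(-2.92)^i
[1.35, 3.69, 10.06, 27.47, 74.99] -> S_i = 1.35*2.73^i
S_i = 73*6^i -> [73, 438, 2628, 15768, 94608]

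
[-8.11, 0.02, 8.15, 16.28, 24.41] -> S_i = -8.11 + 8.13*i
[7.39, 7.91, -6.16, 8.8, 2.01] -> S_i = Random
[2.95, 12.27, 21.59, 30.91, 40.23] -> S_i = 2.95 + 9.32*i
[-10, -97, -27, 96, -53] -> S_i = Random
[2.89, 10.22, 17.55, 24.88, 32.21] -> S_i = 2.89 + 7.33*i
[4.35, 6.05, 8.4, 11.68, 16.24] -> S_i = 4.35*1.39^i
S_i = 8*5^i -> [8, 40, 200, 1000, 5000]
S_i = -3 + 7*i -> [-3, 4, 11, 18, 25]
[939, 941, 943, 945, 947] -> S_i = 939 + 2*i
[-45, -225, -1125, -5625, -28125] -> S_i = -45*5^i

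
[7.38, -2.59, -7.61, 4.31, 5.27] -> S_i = Random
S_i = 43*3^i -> [43, 129, 387, 1161, 3483]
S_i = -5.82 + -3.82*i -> [-5.82, -9.64, -13.46, -17.28, -21.1]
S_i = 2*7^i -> [2, 14, 98, 686, 4802]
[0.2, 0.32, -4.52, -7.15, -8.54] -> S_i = Random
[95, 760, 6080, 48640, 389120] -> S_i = 95*8^i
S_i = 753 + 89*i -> [753, 842, 931, 1020, 1109]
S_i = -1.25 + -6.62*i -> [-1.25, -7.87, -14.49, -21.11, -27.73]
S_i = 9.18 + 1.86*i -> [9.18, 11.04, 12.9, 14.76, 16.62]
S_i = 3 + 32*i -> [3, 35, 67, 99, 131]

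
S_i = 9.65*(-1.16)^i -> [9.65, -11.19, 12.99, -15.06, 17.47]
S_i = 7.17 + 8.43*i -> [7.17, 15.6, 24.03, 32.46, 40.89]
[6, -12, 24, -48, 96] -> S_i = 6*-2^i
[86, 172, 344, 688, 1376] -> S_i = 86*2^i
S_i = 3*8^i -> [3, 24, 192, 1536, 12288]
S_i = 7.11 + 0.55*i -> [7.11, 7.66, 8.21, 8.76, 9.31]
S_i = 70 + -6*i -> [70, 64, 58, 52, 46]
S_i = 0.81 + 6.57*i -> [0.81, 7.38, 13.95, 20.52, 27.09]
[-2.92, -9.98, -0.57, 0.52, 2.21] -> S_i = Random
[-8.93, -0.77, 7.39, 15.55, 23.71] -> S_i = -8.93 + 8.16*i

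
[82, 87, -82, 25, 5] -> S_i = Random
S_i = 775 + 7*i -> [775, 782, 789, 796, 803]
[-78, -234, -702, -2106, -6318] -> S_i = -78*3^i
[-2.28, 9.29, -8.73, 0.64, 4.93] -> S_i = Random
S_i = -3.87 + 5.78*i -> [-3.87, 1.91, 7.69, 13.47, 19.25]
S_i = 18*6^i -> [18, 108, 648, 3888, 23328]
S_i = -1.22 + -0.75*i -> [-1.22, -1.97, -2.72, -3.47, -4.22]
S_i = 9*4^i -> [9, 36, 144, 576, 2304]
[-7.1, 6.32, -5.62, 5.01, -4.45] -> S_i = -7.10*(-0.89)^i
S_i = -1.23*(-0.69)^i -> [-1.23, 0.85, -0.59, 0.4, -0.28]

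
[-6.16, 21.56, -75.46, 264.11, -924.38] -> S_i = -6.16*(-3.50)^i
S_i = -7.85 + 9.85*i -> [-7.85, 2.0, 11.85, 21.7, 31.55]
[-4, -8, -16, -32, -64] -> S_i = -4*2^i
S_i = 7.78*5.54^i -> [7.78, 43.1, 238.78, 1322.84, 7328.56]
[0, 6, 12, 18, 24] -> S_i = 0 + 6*i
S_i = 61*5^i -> [61, 305, 1525, 7625, 38125]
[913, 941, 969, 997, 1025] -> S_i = 913 + 28*i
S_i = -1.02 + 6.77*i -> [-1.02, 5.75, 12.52, 19.29, 26.06]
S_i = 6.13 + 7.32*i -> [6.13, 13.45, 20.77, 28.09, 35.41]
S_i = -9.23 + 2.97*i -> [-9.23, -6.26, -3.29, -0.32, 2.65]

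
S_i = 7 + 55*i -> [7, 62, 117, 172, 227]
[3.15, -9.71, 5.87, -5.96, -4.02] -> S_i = Random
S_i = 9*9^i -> [9, 81, 729, 6561, 59049]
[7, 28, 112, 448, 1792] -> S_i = 7*4^i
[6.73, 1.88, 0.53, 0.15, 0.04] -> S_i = 6.73*0.28^i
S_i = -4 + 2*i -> [-4, -2, 0, 2, 4]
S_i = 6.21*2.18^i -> [6.21, 13.54, 29.51, 64.34, 140.25]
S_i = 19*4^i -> [19, 76, 304, 1216, 4864]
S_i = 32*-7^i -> [32, -224, 1568, -10976, 76832]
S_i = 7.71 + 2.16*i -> [7.71, 9.87, 12.03, 14.19, 16.35]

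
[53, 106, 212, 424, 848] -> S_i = 53*2^i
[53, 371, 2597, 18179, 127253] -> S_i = 53*7^i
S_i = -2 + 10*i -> [-2, 8, 18, 28, 38]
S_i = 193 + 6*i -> [193, 199, 205, 211, 217]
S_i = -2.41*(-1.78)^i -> [-2.41, 4.29, -7.64, 13.59, -24.19]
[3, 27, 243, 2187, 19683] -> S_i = 3*9^i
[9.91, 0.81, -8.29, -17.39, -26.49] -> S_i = 9.91 + -9.10*i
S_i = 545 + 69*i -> [545, 614, 683, 752, 821]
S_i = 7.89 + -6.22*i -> [7.89, 1.67, -4.55, -10.77, -16.99]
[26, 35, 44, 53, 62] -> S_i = 26 + 9*i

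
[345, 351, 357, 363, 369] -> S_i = 345 + 6*i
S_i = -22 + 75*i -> [-22, 53, 128, 203, 278]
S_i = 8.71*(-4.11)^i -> [8.71, -35.8, 147.13, -604.71, 2485.34]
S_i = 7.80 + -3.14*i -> [7.8, 4.66, 1.52, -1.62, -4.76]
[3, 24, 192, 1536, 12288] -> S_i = 3*8^i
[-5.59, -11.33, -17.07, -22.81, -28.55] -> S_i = -5.59 + -5.74*i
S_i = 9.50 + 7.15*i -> [9.5, 16.65, 23.8, 30.95, 38.1]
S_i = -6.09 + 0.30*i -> [-6.09, -5.79, -5.49, -5.19, -4.89]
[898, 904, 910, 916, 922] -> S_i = 898 + 6*i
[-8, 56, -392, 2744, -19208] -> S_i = -8*-7^i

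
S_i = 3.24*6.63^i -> [3.24, 21.48, 142.42, 944.25, 6260.36]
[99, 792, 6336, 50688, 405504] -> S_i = 99*8^i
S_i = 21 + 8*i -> [21, 29, 37, 45, 53]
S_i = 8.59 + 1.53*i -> [8.59, 10.12, 11.65, 13.18, 14.71]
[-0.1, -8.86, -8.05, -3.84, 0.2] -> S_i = Random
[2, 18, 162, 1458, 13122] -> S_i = 2*9^i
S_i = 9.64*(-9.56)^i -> [9.64, -92.16, 881.03, -8422.69, 80520.9]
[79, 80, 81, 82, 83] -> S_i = 79 + 1*i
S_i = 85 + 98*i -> [85, 183, 281, 379, 477]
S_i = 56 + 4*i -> [56, 60, 64, 68, 72]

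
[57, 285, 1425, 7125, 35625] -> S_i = 57*5^i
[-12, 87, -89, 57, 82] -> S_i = Random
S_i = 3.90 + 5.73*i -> [3.9, 9.63, 15.36, 21.09, 26.82]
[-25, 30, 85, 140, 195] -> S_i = -25 + 55*i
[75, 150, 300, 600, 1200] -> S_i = 75*2^i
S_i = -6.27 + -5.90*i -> [-6.27, -12.17, -18.07, -23.97, -29.87]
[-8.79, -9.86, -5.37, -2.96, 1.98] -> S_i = Random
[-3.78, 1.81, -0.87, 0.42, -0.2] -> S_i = -3.78*(-0.48)^i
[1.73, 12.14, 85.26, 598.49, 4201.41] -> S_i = 1.73*7.02^i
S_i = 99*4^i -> [99, 396, 1584, 6336, 25344]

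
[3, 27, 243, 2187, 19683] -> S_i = 3*9^i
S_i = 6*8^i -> [6, 48, 384, 3072, 24576]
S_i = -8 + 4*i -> [-8, -4, 0, 4, 8]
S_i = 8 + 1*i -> [8, 9, 10, 11, 12]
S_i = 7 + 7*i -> [7, 14, 21, 28, 35]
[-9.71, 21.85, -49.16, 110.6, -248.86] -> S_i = -9.71*(-2.25)^i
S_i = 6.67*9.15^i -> [6.67, 61.03, 558.43, 5109.63, 46753.08]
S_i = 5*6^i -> [5, 30, 180, 1080, 6480]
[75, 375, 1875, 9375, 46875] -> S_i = 75*5^i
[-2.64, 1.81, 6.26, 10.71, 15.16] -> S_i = -2.64 + 4.45*i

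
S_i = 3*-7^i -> [3, -21, 147, -1029, 7203]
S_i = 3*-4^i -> [3, -12, 48, -192, 768]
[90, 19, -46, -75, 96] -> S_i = Random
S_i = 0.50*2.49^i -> [0.5, 1.25, 3.1, 7.72, 19.22]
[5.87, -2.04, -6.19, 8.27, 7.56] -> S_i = Random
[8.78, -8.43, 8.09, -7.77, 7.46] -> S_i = 8.78*(-0.96)^i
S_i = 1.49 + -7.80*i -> [1.49, -6.31, -14.11, -21.91, -29.71]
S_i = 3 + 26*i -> [3, 29, 55, 81, 107]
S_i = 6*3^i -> [6, 18, 54, 162, 486]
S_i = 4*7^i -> [4, 28, 196, 1372, 9604]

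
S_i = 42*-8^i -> [42, -336, 2688, -21504, 172032]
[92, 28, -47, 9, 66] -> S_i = Random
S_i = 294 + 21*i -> [294, 315, 336, 357, 378]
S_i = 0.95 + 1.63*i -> [0.95, 2.58, 4.21, 5.84, 7.47]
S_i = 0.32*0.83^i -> [0.32, 0.27, 0.22, 0.18, 0.15]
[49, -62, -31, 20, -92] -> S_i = Random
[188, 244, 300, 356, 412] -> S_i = 188 + 56*i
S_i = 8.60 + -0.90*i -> [8.6, 7.7, 6.8, 5.9, 5.0]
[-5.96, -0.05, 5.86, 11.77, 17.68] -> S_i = -5.96 + 5.91*i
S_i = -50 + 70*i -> [-50, 20, 90, 160, 230]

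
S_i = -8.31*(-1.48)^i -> [-8.31, 12.3, -18.2, 26.94, -39.87]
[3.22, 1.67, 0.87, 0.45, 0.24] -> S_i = 3.22*0.52^i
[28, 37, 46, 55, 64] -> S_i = 28 + 9*i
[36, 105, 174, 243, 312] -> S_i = 36 + 69*i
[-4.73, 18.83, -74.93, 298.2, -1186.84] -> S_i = -4.73*(-3.98)^i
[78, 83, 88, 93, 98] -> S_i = 78 + 5*i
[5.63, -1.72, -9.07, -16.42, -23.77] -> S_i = 5.63 + -7.35*i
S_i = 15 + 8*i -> [15, 23, 31, 39, 47]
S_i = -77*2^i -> [-77, -154, -308, -616, -1232]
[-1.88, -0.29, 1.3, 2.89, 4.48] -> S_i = -1.88 + 1.59*i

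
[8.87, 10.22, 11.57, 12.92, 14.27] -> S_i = 8.87 + 1.35*i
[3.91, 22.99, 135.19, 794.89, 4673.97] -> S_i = 3.91*5.88^i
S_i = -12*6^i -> [-12, -72, -432, -2592, -15552]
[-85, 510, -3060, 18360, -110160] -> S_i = -85*-6^i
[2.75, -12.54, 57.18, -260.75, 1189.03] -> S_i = 2.75*(-4.56)^i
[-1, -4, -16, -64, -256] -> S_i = -1*4^i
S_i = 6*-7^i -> [6, -42, 294, -2058, 14406]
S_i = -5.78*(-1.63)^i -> [-5.78, 9.42, -15.36, 25.03, -40.8]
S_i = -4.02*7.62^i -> [-4.02, -30.63, -233.42, -1778.65, -13553.33]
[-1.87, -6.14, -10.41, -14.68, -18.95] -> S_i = -1.87 + -4.27*i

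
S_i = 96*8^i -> [96, 768, 6144, 49152, 393216]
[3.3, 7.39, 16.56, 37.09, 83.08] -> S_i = 3.30*2.24^i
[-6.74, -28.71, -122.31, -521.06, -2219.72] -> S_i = -6.74*4.26^i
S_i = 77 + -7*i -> [77, 70, 63, 56, 49]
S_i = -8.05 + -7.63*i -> [-8.05, -15.68, -23.31, -30.94, -38.57]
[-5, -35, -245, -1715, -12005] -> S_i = -5*7^i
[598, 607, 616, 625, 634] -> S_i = 598 + 9*i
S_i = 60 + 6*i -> [60, 66, 72, 78, 84]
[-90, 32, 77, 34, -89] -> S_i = Random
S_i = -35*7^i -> [-35, -245, -1715, -12005, -84035]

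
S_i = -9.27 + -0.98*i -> [-9.27, -10.25, -11.23, -12.21, -13.19]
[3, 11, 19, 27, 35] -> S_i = 3 + 8*i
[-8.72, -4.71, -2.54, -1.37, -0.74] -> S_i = -8.72*0.54^i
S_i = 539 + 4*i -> [539, 543, 547, 551, 555]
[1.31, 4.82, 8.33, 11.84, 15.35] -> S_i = 1.31 + 3.51*i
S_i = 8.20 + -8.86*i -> [8.2, -0.66, -9.52, -18.38, -27.24]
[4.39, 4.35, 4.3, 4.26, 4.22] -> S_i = 4.39*0.99^i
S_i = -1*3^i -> [-1, -3, -9, -27, -81]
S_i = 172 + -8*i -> [172, 164, 156, 148, 140]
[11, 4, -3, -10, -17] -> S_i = 11 + -7*i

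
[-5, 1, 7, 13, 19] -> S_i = -5 + 6*i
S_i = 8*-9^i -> [8, -72, 648, -5832, 52488]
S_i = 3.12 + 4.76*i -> [3.12, 7.88, 12.64, 17.4, 22.16]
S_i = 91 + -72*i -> [91, 19, -53, -125, -197]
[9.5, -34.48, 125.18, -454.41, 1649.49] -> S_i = 9.50*(-3.63)^i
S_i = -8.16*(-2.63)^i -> [-8.16, 21.46, -56.44, 148.44, -390.4]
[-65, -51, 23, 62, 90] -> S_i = Random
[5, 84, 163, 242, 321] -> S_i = 5 + 79*i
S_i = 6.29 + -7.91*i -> [6.29, -1.62, -9.53, -17.44, -25.35]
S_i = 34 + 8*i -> [34, 42, 50, 58, 66]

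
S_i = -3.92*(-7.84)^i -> [-3.92, 30.73, -240.95, 1889.01, -14809.84]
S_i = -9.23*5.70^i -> [-9.23, -52.61, -299.88, -1709.33, -9743.19]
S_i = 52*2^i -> [52, 104, 208, 416, 832]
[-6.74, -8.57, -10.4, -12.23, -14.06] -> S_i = -6.74 + -1.83*i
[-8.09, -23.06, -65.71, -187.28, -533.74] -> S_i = -8.09*2.85^i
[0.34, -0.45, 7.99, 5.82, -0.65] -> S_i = Random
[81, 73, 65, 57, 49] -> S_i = 81 + -8*i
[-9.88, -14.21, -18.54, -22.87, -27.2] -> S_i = -9.88 + -4.33*i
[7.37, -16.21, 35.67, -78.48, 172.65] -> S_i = 7.37*(-2.20)^i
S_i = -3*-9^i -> [-3, 27, -243, 2187, -19683]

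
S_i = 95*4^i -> [95, 380, 1520, 6080, 24320]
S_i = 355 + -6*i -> [355, 349, 343, 337, 331]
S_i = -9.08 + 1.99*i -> [-9.08, -7.09, -5.1, -3.11, -1.12]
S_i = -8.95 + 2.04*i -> [-8.95, -6.91, -4.87, -2.83, -0.79]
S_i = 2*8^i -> [2, 16, 128, 1024, 8192]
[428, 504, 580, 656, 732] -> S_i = 428 + 76*i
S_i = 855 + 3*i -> [855, 858, 861, 864, 867]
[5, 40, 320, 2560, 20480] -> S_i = 5*8^i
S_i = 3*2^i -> [3, 6, 12, 24, 48]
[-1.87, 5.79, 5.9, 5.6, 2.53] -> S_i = Random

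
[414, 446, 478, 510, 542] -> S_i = 414 + 32*i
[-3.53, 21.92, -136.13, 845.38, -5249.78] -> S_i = -3.53*(-6.21)^i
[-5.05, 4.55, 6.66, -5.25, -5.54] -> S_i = Random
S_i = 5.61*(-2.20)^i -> [5.61, -12.34, 27.15, -59.74, 131.42]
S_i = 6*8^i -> [6, 48, 384, 3072, 24576]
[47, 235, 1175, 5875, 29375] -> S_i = 47*5^i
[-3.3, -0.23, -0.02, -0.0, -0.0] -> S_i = -3.30*0.07^i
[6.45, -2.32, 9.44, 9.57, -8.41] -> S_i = Random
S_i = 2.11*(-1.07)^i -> [2.11, -2.26, 2.42, -2.58, 2.77]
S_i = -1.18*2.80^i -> [-1.18, -3.3, -9.25, -25.9, -72.53]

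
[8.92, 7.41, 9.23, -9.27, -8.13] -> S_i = Random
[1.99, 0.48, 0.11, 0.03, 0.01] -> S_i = 1.99*0.24^i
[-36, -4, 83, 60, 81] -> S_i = Random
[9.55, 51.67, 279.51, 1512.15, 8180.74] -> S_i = 9.55*5.41^i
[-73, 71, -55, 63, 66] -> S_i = Random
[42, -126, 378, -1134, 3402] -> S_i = 42*-3^i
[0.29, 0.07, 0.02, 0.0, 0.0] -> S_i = 0.29*0.25^i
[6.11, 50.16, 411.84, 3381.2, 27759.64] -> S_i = 6.11*8.21^i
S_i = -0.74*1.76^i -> [-0.74, -1.3, -2.29, -4.03, -7.1]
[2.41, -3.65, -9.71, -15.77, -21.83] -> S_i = 2.41 + -6.06*i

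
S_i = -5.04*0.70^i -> [-5.04, -3.53, -2.47, -1.73, -1.21]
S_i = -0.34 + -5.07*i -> [-0.34, -5.41, -10.48, -15.55, -20.62]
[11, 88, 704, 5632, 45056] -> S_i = 11*8^i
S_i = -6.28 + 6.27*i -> [-6.28, -0.01, 6.26, 12.53, 18.8]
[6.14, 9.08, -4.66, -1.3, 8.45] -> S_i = Random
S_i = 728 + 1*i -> [728, 729, 730, 731, 732]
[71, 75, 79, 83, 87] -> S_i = 71 + 4*i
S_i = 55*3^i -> [55, 165, 495, 1485, 4455]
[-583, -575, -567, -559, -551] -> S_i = -583 + 8*i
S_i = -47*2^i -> [-47, -94, -188, -376, -752]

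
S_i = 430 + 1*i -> [430, 431, 432, 433, 434]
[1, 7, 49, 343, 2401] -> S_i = 1*7^i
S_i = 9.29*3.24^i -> [9.29, 30.1, 97.52, 315.97, 1023.75]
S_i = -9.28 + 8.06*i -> [-9.28, -1.22, 6.84, 14.9, 22.96]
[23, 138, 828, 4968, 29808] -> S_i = 23*6^i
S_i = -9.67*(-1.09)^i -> [-9.67, 10.54, -11.49, 12.52, -13.65]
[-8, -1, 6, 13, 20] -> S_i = -8 + 7*i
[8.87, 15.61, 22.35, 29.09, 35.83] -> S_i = 8.87 + 6.74*i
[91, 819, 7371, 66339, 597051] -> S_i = 91*9^i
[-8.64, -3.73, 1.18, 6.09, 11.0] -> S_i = -8.64 + 4.91*i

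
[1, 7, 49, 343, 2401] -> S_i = 1*7^i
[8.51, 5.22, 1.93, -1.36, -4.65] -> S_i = 8.51 + -3.29*i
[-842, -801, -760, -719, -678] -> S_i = -842 + 41*i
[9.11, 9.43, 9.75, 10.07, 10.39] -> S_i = 9.11 + 0.32*i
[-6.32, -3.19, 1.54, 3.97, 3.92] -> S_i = Random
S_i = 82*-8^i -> [82, -656, 5248, -41984, 335872]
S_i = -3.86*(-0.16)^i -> [-3.86, 0.62, -0.1, 0.02, -0.0]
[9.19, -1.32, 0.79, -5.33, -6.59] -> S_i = Random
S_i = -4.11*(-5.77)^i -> [-4.11, 23.71, -136.83, 789.53, -4555.59]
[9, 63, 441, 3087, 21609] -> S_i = 9*7^i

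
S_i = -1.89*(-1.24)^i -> [-1.89, 2.34, -2.91, 3.6, -4.47]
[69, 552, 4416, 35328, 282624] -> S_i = 69*8^i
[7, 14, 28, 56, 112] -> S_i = 7*2^i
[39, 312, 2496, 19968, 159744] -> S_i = 39*8^i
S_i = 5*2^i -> [5, 10, 20, 40, 80]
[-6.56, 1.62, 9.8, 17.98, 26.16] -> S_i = -6.56 + 8.18*i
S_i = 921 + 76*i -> [921, 997, 1073, 1149, 1225]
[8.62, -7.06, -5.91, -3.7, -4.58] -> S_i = Random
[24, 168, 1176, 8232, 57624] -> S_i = 24*7^i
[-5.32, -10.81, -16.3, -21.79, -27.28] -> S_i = -5.32 + -5.49*i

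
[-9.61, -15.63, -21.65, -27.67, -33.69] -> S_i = -9.61 + -6.02*i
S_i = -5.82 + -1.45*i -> [-5.82, -7.27, -8.72, -10.17, -11.62]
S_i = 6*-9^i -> [6, -54, 486, -4374, 39366]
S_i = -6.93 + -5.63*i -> [-6.93, -12.56, -18.19, -23.82, -29.45]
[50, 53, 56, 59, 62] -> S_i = 50 + 3*i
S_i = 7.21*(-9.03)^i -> [7.21, -65.11, 587.91, -5308.83, 47938.7]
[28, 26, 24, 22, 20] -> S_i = 28 + -2*i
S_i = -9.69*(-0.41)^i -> [-9.69, 3.97, -1.63, 0.67, -0.27]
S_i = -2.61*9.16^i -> [-2.61, -23.91, -218.99, -2005.98, -18374.79]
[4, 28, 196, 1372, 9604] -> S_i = 4*7^i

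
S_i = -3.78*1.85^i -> [-3.78, -6.99, -12.94, -23.93, -44.28]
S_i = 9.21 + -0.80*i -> [9.21, 8.41, 7.61, 6.81, 6.01]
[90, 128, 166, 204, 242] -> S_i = 90 + 38*i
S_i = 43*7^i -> [43, 301, 2107, 14749, 103243]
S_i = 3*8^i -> [3, 24, 192, 1536, 12288]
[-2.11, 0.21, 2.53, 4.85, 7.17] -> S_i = -2.11 + 2.32*i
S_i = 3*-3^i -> [3, -9, 27, -81, 243]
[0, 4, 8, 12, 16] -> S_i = 0 + 4*i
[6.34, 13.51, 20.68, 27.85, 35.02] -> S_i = 6.34 + 7.17*i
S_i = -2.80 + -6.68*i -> [-2.8, -9.48, -16.16, -22.84, -29.52]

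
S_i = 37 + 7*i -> [37, 44, 51, 58, 65]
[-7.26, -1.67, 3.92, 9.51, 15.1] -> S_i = -7.26 + 5.59*i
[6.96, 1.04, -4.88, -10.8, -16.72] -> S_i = 6.96 + -5.92*i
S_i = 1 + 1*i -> [1, 2, 3, 4, 5]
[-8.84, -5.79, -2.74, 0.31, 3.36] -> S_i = -8.84 + 3.05*i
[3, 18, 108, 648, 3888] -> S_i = 3*6^i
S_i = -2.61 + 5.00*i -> [-2.61, 2.39, 7.39, 12.39, 17.39]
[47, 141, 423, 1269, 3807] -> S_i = 47*3^i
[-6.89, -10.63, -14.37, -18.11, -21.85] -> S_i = -6.89 + -3.74*i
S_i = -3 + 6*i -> [-3, 3, 9, 15, 21]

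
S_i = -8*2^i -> [-8, -16, -32, -64, -128]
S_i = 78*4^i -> [78, 312, 1248, 4992, 19968]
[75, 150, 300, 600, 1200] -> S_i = 75*2^i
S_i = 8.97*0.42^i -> [8.97, 3.77, 1.58, 0.66, 0.28]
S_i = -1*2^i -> [-1, -2, -4, -8, -16]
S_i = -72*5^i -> [-72, -360, -1800, -9000, -45000]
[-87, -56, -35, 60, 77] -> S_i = Random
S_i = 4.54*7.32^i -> [4.54, 33.23, 243.26, 1780.69, 13034.67]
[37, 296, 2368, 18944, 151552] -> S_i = 37*8^i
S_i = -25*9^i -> [-25, -225, -2025, -18225, -164025]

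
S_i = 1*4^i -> [1, 4, 16, 64, 256]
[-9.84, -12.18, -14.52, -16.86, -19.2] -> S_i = -9.84 + -2.34*i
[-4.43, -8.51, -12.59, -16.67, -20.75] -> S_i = -4.43 + -4.08*i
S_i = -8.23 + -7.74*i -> [-8.23, -15.97, -23.71, -31.45, -39.19]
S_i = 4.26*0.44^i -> [4.26, 1.87, 0.82, 0.36, 0.16]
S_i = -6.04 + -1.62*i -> [-6.04, -7.66, -9.28, -10.9, -12.52]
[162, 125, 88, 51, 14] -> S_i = 162 + -37*i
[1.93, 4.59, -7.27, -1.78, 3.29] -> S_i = Random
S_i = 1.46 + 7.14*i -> [1.46, 8.6, 15.74, 22.88, 30.02]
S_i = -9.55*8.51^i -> [-9.55, -81.27, -691.61, -5885.62, -50086.61]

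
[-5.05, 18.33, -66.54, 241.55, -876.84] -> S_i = -5.05*(-3.63)^i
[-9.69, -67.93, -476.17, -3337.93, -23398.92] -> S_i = -9.69*7.01^i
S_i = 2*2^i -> [2, 4, 8, 16, 32]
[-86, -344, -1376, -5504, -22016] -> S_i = -86*4^i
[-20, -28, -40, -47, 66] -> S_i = Random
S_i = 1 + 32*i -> [1, 33, 65, 97, 129]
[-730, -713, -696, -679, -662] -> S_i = -730 + 17*i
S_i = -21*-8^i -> [-21, 168, -1344, 10752, -86016]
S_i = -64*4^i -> [-64, -256, -1024, -4096, -16384]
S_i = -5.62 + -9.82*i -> [-5.62, -15.44, -25.26, -35.08, -44.9]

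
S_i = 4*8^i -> [4, 32, 256, 2048, 16384]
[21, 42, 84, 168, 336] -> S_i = 21*2^i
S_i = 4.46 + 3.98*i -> [4.46, 8.44, 12.42, 16.4, 20.38]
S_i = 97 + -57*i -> [97, 40, -17, -74, -131]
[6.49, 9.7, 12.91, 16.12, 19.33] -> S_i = 6.49 + 3.21*i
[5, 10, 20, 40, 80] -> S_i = 5*2^i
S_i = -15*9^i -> [-15, -135, -1215, -10935, -98415]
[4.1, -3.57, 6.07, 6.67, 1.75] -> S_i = Random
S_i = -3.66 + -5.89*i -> [-3.66, -9.55, -15.44, -21.33, -27.22]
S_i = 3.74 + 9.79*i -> [3.74, 13.53, 23.32, 33.11, 42.9]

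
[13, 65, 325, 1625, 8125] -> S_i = 13*5^i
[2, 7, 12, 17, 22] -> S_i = 2 + 5*i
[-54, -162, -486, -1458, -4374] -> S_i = -54*3^i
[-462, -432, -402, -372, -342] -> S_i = -462 + 30*i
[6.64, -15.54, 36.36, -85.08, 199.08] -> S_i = 6.64*(-2.34)^i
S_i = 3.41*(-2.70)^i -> [3.41, -9.21, 24.86, -67.12, 181.22]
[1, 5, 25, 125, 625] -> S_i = 1*5^i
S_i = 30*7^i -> [30, 210, 1470, 10290, 72030]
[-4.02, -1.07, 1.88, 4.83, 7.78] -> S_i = -4.02 + 2.95*i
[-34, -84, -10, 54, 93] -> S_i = Random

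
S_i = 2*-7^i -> [2, -14, 98, -686, 4802]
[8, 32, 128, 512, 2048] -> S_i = 8*4^i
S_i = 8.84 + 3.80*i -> [8.84, 12.64, 16.44, 20.24, 24.04]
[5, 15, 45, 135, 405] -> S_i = 5*3^i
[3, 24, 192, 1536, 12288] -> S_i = 3*8^i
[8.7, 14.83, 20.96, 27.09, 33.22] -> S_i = 8.70 + 6.13*i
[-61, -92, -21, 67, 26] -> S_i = Random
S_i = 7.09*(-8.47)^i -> [7.09, -60.05, 508.64, -4308.21, 36490.51]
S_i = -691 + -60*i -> [-691, -751, -811, -871, -931]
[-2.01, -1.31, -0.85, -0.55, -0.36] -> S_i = -2.01*0.65^i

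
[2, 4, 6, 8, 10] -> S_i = 2 + 2*i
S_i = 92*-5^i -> [92, -460, 2300, -11500, 57500]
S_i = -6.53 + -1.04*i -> [-6.53, -7.57, -8.61, -9.65, -10.69]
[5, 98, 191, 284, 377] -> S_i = 5 + 93*i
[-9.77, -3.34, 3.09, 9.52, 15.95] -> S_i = -9.77 + 6.43*i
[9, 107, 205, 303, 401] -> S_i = 9 + 98*i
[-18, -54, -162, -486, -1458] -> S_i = -18*3^i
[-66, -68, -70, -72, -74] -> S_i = -66 + -2*i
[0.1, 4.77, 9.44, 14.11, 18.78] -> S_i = 0.10 + 4.67*i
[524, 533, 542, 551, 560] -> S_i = 524 + 9*i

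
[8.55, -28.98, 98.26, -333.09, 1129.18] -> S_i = 8.55*(-3.39)^i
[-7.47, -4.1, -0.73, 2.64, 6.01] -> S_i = -7.47 + 3.37*i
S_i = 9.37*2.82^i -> [9.37, 26.42, 74.51, 210.13, 592.57]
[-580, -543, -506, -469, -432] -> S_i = -580 + 37*i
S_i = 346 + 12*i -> [346, 358, 370, 382, 394]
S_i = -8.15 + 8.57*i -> [-8.15, 0.42, 8.99, 17.56, 26.13]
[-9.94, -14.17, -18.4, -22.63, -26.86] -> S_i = -9.94 + -4.23*i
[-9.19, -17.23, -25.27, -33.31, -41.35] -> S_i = -9.19 + -8.04*i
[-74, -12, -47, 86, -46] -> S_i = Random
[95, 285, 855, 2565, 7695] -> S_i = 95*3^i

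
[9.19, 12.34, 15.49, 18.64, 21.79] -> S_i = 9.19 + 3.15*i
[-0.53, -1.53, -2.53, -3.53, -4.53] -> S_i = -0.53 + -1.00*i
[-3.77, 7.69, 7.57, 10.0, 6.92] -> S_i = Random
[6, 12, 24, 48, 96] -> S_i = 6*2^i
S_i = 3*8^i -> [3, 24, 192, 1536, 12288]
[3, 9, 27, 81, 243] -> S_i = 3*3^i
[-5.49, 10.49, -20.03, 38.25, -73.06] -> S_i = -5.49*(-1.91)^i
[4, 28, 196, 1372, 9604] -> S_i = 4*7^i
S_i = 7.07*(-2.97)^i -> [7.07, -21.0, 62.36, -185.22, 550.1]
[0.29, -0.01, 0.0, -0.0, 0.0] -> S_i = 0.29*(-0.05)^i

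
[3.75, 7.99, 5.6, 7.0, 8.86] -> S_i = Random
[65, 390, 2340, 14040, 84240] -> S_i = 65*6^i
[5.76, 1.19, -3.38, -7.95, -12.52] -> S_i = 5.76 + -4.57*i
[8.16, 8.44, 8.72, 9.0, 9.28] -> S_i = 8.16 + 0.28*i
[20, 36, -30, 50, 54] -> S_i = Random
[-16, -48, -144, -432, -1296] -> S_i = -16*3^i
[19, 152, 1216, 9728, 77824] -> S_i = 19*8^i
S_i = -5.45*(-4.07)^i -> [-5.45, 22.18, -90.28, 367.43, -1495.46]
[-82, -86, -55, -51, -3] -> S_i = Random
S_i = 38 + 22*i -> [38, 60, 82, 104, 126]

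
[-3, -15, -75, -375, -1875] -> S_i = -3*5^i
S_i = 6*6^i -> [6, 36, 216, 1296, 7776]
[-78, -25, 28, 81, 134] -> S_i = -78 + 53*i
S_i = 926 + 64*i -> [926, 990, 1054, 1118, 1182]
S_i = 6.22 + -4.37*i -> [6.22, 1.85, -2.52, -6.89, -11.26]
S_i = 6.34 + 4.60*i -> [6.34, 10.94, 15.54, 20.14, 24.74]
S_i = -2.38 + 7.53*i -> [-2.38, 5.15, 12.68, 20.21, 27.74]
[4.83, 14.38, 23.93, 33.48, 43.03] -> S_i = 4.83 + 9.55*i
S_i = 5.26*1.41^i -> [5.26, 7.42, 10.46, 14.74, 20.79]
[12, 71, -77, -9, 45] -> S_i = Random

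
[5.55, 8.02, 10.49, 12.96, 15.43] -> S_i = 5.55 + 2.47*i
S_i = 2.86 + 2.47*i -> [2.86, 5.33, 7.8, 10.27, 12.74]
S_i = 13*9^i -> [13, 117, 1053, 9477, 85293]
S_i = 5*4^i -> [5, 20, 80, 320, 1280]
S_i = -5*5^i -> [-5, -25, -125, -625, -3125]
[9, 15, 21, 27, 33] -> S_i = 9 + 6*i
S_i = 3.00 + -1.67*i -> [3.0, 1.33, -0.34, -2.01, -3.68]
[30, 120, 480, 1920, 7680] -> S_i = 30*4^i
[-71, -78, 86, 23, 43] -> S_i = Random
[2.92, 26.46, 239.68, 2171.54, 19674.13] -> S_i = 2.92*9.06^i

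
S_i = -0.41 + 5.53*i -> [-0.41, 5.12, 10.65, 16.18, 21.71]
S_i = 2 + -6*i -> [2, -4, -10, -16, -22]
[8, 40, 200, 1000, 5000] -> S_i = 8*5^i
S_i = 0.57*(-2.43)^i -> [0.57, -1.39, 3.37, -8.18, 19.87]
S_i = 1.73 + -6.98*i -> [1.73, -5.25, -12.23, -19.21, -26.19]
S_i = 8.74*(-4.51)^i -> [8.74, -39.42, 177.77, -801.75, 3615.91]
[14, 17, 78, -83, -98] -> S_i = Random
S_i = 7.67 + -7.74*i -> [7.67, -0.07, -7.81, -15.55, -23.29]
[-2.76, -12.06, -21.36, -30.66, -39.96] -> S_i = -2.76 + -9.30*i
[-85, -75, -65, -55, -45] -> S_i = -85 + 10*i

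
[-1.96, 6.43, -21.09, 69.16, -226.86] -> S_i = -1.96*(-3.28)^i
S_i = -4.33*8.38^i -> [-4.33, -36.29, -304.07, -2548.12, -21353.25]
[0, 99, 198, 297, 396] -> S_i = 0 + 99*i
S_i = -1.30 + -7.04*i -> [-1.3, -8.34, -15.38, -22.42, -29.46]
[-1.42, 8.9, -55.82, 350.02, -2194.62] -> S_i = -1.42*(-6.27)^i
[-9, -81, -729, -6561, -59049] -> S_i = -9*9^i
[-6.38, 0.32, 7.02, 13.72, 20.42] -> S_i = -6.38 + 6.70*i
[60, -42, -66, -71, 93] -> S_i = Random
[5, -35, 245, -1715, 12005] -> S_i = 5*-7^i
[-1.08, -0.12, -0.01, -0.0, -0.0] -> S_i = -1.08*0.11^i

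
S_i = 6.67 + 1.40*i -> [6.67, 8.07, 9.47, 10.87, 12.27]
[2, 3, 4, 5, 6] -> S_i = 2 + 1*i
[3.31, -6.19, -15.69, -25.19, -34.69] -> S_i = 3.31 + -9.50*i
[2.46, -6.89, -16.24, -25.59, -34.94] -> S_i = 2.46 + -9.35*i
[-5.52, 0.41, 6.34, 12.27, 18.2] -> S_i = -5.52 + 5.93*i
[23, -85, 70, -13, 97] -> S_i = Random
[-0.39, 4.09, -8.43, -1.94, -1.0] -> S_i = Random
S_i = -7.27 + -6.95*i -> [-7.27, -14.22, -21.17, -28.12, -35.07]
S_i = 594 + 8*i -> [594, 602, 610, 618, 626]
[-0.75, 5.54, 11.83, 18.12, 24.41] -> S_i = -0.75 + 6.29*i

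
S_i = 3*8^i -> [3, 24, 192, 1536, 12288]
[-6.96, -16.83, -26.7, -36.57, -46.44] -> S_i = -6.96 + -9.87*i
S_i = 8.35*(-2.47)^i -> [8.35, -20.62, 50.94, -125.83, 310.8]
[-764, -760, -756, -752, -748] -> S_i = -764 + 4*i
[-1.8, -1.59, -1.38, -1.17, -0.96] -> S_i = -1.80 + 0.21*i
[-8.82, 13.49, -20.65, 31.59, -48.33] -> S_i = -8.82*(-1.53)^i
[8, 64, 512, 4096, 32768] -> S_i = 8*8^i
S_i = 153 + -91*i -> [153, 62, -29, -120, -211]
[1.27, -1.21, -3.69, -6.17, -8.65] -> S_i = 1.27 + -2.48*i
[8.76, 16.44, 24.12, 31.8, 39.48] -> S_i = 8.76 + 7.68*i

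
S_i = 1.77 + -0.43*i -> [1.77, 1.34, 0.91, 0.48, 0.05]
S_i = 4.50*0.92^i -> [4.5, 4.14, 3.81, 3.5, 3.22]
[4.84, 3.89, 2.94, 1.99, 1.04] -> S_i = 4.84 + -0.95*i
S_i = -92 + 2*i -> [-92, -90, -88, -86, -84]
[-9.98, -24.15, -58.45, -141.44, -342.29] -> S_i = -9.98*2.42^i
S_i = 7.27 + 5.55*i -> [7.27, 12.82, 18.37, 23.92, 29.47]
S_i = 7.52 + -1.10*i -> [7.52, 6.42, 5.32, 4.22, 3.12]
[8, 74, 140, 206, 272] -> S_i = 8 + 66*i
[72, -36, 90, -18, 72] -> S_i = Random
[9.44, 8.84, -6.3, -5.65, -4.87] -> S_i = Random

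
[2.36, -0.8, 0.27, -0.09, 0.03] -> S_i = 2.36*(-0.34)^i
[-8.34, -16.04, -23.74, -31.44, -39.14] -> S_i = -8.34 + -7.70*i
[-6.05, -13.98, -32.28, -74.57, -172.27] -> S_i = -6.05*2.31^i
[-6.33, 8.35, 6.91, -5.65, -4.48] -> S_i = Random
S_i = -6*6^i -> [-6, -36, -216, -1296, -7776]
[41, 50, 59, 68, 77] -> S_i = 41 + 9*i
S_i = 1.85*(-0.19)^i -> [1.85, -0.35, 0.07, -0.01, 0.0]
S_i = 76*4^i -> [76, 304, 1216, 4864, 19456]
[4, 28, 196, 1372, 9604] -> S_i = 4*7^i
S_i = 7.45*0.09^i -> [7.45, 0.67, 0.06, 0.01, 0.0]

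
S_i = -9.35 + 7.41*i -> [-9.35, -1.94, 5.47, 12.88, 20.29]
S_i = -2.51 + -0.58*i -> [-2.51, -3.09, -3.67, -4.25, -4.83]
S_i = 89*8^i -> [89, 712, 5696, 45568, 364544]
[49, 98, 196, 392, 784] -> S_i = 49*2^i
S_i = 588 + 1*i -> [588, 589, 590, 591, 592]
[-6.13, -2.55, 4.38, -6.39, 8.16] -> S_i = Random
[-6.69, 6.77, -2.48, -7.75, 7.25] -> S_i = Random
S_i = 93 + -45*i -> [93, 48, 3, -42, -87]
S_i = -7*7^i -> [-7, -49, -343, -2401, -16807]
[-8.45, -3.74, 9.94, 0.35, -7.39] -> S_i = Random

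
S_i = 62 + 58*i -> [62, 120, 178, 236, 294]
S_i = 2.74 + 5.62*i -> [2.74, 8.36, 13.98, 19.6, 25.22]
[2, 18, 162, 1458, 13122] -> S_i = 2*9^i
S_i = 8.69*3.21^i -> [8.69, 27.89, 89.54, 287.43, 922.66]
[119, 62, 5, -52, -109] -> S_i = 119 + -57*i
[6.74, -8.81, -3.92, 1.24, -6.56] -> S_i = Random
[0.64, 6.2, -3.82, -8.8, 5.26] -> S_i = Random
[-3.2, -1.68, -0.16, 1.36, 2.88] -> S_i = -3.20 + 1.52*i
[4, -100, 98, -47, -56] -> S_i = Random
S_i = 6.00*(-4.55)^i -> [6.0, -27.3, 124.21, -565.18, 2571.56]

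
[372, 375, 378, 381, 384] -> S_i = 372 + 3*i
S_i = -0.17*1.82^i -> [-0.17, -0.31, -0.56, -1.02, -1.87]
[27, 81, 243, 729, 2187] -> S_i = 27*3^i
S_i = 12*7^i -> [12, 84, 588, 4116, 28812]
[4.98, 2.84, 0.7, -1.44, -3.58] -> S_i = 4.98 + -2.14*i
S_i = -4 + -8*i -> [-4, -12, -20, -28, -36]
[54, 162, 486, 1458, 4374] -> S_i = 54*3^i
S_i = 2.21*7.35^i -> [2.21, 16.24, 119.39, 877.51, 6449.73]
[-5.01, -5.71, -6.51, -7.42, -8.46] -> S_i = -5.01*1.14^i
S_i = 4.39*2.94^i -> [4.39, 12.91, 37.95, 111.56, 327.98]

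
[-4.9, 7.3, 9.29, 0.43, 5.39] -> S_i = Random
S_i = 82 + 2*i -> [82, 84, 86, 88, 90]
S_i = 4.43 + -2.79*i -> [4.43, 1.64, -1.15, -3.94, -6.73]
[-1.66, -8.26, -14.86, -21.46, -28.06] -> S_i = -1.66 + -6.60*i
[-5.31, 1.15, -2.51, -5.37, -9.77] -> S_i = Random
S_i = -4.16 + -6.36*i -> [-4.16, -10.52, -16.88, -23.24, -29.6]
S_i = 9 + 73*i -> [9, 82, 155, 228, 301]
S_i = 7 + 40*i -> [7, 47, 87, 127, 167]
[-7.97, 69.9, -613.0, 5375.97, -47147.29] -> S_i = -7.97*(-8.77)^i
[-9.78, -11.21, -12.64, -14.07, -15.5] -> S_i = -9.78 + -1.43*i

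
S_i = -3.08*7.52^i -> [-3.08, -23.16, -174.18, -1309.8, -9849.68]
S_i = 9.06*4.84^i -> [9.06, 43.85, 212.24, 1027.22, 4971.75]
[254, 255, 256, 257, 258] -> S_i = 254 + 1*i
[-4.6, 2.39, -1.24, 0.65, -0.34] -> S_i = -4.60*(-0.52)^i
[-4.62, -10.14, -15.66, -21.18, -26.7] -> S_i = -4.62 + -5.52*i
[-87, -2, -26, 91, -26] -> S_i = Random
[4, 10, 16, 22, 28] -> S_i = 4 + 6*i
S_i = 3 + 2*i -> [3, 5, 7, 9, 11]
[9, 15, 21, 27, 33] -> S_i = 9 + 6*i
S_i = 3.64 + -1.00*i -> [3.64, 2.64, 1.64, 0.64, -0.36]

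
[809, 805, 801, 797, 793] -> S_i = 809 + -4*i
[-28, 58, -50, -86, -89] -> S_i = Random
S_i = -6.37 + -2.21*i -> [-6.37, -8.58, -10.79, -13.0, -15.21]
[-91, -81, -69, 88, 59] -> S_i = Random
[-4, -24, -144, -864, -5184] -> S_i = -4*6^i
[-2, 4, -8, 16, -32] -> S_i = -2*-2^i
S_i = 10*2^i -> [10, 20, 40, 80, 160]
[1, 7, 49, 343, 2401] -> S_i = 1*7^i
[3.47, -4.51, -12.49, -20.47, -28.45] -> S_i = 3.47 + -7.98*i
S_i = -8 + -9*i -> [-8, -17, -26, -35, -44]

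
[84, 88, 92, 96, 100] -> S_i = 84 + 4*i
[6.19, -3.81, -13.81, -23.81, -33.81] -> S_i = 6.19 + -10.00*i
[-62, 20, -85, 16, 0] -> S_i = Random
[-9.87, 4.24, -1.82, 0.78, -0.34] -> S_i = -9.87*(-0.43)^i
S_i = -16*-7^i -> [-16, 112, -784, 5488, -38416]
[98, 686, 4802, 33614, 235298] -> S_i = 98*7^i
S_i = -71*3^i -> [-71, -213, -639, -1917, -5751]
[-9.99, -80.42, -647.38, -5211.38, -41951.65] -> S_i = -9.99*8.05^i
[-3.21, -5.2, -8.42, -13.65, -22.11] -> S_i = -3.21*1.62^i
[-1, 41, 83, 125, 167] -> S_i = -1 + 42*i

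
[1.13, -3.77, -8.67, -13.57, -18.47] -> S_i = 1.13 + -4.90*i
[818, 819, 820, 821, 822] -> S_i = 818 + 1*i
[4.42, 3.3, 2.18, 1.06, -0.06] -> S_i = 4.42 + -1.12*i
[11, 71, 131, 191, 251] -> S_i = 11 + 60*i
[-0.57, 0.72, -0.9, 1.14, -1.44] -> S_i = -0.57*(-1.26)^i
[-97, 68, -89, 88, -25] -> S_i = Random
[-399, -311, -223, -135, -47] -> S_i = -399 + 88*i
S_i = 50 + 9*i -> [50, 59, 68, 77, 86]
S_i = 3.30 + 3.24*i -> [3.3, 6.54, 9.78, 13.02, 16.26]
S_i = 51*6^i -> [51, 306, 1836, 11016, 66096]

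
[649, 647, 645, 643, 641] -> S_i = 649 + -2*i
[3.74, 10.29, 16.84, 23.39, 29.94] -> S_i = 3.74 + 6.55*i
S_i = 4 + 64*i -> [4, 68, 132, 196, 260]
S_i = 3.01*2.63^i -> [3.01, 7.92, 20.82, 54.76, 144.01]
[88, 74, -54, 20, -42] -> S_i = Random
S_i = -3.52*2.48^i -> [-3.52, -8.73, -21.65, -53.69, -133.15]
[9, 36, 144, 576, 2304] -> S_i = 9*4^i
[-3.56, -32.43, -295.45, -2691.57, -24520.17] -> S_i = -3.56*9.11^i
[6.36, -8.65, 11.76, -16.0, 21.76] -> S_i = 6.36*(-1.36)^i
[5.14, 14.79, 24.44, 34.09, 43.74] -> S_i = 5.14 + 9.65*i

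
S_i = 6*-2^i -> [6, -12, 24, -48, 96]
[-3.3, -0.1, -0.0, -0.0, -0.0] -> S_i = -3.30*0.03^i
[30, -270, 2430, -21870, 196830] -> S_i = 30*-9^i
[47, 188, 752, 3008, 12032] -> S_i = 47*4^i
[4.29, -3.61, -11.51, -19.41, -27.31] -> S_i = 4.29 + -7.90*i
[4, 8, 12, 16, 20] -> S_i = 4 + 4*i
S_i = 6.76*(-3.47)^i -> [6.76, -23.46, 81.4, -282.45, 980.09]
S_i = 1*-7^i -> [1, -7, 49, -343, 2401]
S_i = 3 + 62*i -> [3, 65, 127, 189, 251]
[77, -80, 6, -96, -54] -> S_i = Random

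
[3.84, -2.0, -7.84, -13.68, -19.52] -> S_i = 3.84 + -5.84*i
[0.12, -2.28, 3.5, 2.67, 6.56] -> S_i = Random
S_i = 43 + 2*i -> [43, 45, 47, 49, 51]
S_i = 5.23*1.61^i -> [5.23, 8.42, 13.56, 21.83, 35.14]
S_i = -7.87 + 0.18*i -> [-7.87, -7.69, -7.51, -7.33, -7.15]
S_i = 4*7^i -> [4, 28, 196, 1372, 9604]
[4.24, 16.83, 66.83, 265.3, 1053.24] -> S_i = 4.24*3.97^i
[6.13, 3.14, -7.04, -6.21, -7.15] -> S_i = Random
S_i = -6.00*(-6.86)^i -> [-6.0, 41.16, -282.36, 1936.97, -13287.64]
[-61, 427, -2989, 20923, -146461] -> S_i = -61*-7^i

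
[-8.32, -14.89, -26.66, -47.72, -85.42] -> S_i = -8.32*1.79^i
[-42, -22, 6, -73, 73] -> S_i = Random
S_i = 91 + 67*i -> [91, 158, 225, 292, 359]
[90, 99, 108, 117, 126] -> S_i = 90 + 9*i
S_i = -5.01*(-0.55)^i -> [-5.01, 2.76, -1.52, 0.83, -0.46]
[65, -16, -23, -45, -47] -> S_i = Random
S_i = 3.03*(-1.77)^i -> [3.03, -5.36, 9.49, -16.8, 29.74]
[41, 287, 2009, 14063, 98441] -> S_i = 41*7^i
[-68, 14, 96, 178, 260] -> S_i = -68 + 82*i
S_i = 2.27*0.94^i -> [2.27, 2.13, 2.01, 1.89, 1.77]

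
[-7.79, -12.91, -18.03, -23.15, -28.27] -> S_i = -7.79 + -5.12*i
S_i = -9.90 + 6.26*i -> [-9.9, -3.64, 2.62, 8.88, 15.14]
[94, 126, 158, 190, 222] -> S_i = 94 + 32*i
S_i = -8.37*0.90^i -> [-8.37, -7.53, -6.78, -6.1, -5.49]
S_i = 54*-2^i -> [54, -108, 216, -432, 864]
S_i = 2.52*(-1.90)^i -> [2.52, -4.79, 9.1, -17.28, 32.84]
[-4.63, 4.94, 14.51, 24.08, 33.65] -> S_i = -4.63 + 9.57*i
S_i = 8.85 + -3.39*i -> [8.85, 5.46, 2.07, -1.32, -4.71]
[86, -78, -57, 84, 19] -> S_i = Random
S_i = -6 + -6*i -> [-6, -12, -18, -24, -30]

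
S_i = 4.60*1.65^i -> [4.6, 7.59, 12.52, 20.66, 34.1]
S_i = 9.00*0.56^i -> [9.0, 5.04, 2.82, 1.58, 0.89]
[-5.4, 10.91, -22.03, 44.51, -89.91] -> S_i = -5.40*(-2.02)^i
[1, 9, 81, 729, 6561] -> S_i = 1*9^i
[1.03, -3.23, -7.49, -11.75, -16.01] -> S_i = 1.03 + -4.26*i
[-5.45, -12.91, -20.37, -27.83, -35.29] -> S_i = -5.45 + -7.46*i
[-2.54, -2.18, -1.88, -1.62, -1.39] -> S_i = -2.54*0.86^i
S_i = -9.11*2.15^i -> [-9.11, -19.59, -42.11, -90.54, -194.66]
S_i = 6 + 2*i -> [6, 8, 10, 12, 14]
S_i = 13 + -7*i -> [13, 6, -1, -8, -15]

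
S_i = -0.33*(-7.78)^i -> [-0.33, 2.57, -19.97, 155.4, -1209.02]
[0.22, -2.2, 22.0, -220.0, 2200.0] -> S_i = 0.22*(-10.00)^i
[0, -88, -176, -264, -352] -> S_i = 0 + -88*i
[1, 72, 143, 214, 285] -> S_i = 1 + 71*i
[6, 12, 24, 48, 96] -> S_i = 6*2^i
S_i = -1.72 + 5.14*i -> [-1.72, 3.42, 8.56, 13.7, 18.84]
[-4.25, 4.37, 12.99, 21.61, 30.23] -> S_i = -4.25 + 8.62*i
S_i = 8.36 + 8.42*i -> [8.36, 16.78, 25.2, 33.62, 42.04]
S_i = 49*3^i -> [49, 147, 441, 1323, 3969]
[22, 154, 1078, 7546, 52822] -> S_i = 22*7^i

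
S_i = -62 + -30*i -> [-62, -92, -122, -152, -182]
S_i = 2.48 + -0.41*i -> [2.48, 2.07, 1.66, 1.25, 0.84]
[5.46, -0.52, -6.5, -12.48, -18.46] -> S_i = 5.46 + -5.98*i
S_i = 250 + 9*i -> [250, 259, 268, 277, 286]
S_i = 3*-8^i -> [3, -24, 192, -1536, 12288]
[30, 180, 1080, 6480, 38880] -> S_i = 30*6^i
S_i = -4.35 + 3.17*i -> [-4.35, -1.18, 1.99, 5.16, 8.33]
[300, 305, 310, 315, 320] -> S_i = 300 + 5*i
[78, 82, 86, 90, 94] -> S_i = 78 + 4*i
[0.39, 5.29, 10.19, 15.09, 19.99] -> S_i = 0.39 + 4.90*i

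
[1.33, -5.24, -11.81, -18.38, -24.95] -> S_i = 1.33 + -6.57*i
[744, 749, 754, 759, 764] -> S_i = 744 + 5*i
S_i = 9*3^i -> [9, 27, 81, 243, 729]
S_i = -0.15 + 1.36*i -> [-0.15, 1.21, 2.57, 3.93, 5.29]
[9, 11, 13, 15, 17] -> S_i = 9 + 2*i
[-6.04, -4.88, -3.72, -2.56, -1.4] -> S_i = -6.04 + 1.16*i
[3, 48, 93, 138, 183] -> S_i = 3 + 45*i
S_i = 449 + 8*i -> [449, 457, 465, 473, 481]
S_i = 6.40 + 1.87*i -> [6.4, 8.27, 10.14, 12.01, 13.88]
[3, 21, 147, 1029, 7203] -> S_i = 3*7^i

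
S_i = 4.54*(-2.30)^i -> [4.54, -10.44, 24.02, -55.24, 127.05]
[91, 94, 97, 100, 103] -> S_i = 91 + 3*i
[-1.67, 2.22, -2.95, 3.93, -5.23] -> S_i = -1.67*(-1.33)^i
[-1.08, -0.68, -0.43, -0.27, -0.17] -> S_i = -1.08*0.63^i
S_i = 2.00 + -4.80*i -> [2.0, -2.8, -7.6, -12.4, -17.2]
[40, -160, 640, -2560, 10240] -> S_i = 40*-4^i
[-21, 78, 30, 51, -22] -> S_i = Random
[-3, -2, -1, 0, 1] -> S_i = -3 + 1*i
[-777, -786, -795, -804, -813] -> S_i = -777 + -9*i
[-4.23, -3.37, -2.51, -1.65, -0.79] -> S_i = -4.23 + 0.86*i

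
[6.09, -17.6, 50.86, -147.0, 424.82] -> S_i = 6.09*(-2.89)^i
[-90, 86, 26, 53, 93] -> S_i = Random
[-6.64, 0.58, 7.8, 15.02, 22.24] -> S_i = -6.64 + 7.22*i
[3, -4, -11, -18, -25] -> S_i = 3 + -7*i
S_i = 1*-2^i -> [1, -2, 4, -8, 16]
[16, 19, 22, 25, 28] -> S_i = 16 + 3*i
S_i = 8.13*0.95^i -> [8.13, 7.72, 7.34, 6.97, 6.62]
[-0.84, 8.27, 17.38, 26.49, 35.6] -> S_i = -0.84 + 9.11*i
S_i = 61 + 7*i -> [61, 68, 75, 82, 89]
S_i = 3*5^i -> [3, 15, 75, 375, 1875]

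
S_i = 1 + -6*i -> [1, -5, -11, -17, -23]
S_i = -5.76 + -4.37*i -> [-5.76, -10.13, -14.5, -18.87, -23.24]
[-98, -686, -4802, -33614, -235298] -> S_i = -98*7^i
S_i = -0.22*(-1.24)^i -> [-0.22, 0.27, -0.34, 0.42, -0.52]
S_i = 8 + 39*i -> [8, 47, 86, 125, 164]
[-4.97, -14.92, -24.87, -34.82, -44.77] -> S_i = -4.97 + -9.95*i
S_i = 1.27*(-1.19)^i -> [1.27, -1.51, 1.8, -2.14, 2.55]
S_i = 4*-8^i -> [4, -32, 256, -2048, 16384]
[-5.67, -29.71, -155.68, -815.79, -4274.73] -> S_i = -5.67*5.24^i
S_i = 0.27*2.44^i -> [0.27, 0.66, 1.61, 3.92, 9.57]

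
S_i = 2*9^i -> [2, 18, 162, 1458, 13122]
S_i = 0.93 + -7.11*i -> [0.93, -6.18, -13.29, -20.4, -27.51]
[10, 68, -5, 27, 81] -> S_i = Random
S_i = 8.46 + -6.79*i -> [8.46, 1.67, -5.12, -11.91, -18.7]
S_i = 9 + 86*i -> [9, 95, 181, 267, 353]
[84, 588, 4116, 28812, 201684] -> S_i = 84*7^i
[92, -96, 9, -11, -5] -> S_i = Random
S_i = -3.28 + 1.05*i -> [-3.28, -2.23, -1.18, -0.13, 0.92]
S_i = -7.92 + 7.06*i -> [-7.92, -0.86, 6.2, 13.26, 20.32]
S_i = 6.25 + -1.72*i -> [6.25, 4.53, 2.81, 1.09, -0.63]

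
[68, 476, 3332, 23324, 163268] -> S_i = 68*7^i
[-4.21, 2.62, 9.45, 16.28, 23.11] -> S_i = -4.21 + 6.83*i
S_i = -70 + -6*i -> [-70, -76, -82, -88, -94]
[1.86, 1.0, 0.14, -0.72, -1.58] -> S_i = 1.86 + -0.86*i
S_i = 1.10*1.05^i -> [1.1, 1.16, 1.21, 1.27, 1.34]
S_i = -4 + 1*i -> [-4, -3, -2, -1, 0]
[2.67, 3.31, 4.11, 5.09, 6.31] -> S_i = 2.67*1.24^i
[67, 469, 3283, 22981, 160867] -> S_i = 67*7^i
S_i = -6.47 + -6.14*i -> [-6.47, -12.61, -18.75, -24.89, -31.03]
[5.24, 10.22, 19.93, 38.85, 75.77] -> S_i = 5.24*1.95^i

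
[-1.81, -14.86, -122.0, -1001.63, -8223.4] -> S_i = -1.81*8.21^i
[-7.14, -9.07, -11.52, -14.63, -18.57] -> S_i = -7.14*1.27^i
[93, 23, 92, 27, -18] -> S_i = Random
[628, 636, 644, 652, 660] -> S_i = 628 + 8*i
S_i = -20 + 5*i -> [-20, -15, -10, -5, 0]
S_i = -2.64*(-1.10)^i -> [-2.64, 2.9, -3.19, 3.51, -3.87]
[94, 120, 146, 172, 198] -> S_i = 94 + 26*i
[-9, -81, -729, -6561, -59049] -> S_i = -9*9^i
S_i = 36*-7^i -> [36, -252, 1764, -12348, 86436]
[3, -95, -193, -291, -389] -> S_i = 3 + -98*i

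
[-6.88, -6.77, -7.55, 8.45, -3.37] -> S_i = Random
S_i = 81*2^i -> [81, 162, 324, 648, 1296]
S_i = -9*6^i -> [-9, -54, -324, -1944, -11664]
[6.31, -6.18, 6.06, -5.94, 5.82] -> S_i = 6.31*(-0.98)^i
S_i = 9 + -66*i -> [9, -57, -123, -189, -255]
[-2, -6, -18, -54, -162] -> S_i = -2*3^i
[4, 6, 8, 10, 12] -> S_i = 4 + 2*i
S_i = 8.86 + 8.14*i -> [8.86, 17.0, 25.14, 33.28, 41.42]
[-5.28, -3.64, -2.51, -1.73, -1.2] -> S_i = -5.28*0.69^i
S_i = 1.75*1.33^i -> [1.75, 2.33, 3.1, 4.12, 5.48]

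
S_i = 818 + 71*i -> [818, 889, 960, 1031, 1102]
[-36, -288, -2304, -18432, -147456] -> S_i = -36*8^i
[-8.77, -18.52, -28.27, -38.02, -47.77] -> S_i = -8.77 + -9.75*i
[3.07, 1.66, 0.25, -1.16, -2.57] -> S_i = 3.07 + -1.41*i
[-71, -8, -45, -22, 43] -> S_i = Random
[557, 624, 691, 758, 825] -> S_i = 557 + 67*i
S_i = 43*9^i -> [43, 387, 3483, 31347, 282123]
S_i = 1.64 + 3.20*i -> [1.64, 4.84, 8.04, 11.24, 14.44]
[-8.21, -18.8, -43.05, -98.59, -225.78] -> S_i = -8.21*2.29^i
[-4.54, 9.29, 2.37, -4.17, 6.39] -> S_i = Random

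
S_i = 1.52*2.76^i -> [1.52, 4.2, 11.58, 31.96, 88.2]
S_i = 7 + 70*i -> [7, 77, 147, 217, 287]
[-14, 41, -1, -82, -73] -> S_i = Random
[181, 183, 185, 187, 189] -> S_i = 181 + 2*i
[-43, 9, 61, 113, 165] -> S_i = -43 + 52*i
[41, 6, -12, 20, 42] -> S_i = Random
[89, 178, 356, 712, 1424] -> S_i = 89*2^i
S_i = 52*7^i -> [52, 364, 2548, 17836, 124852]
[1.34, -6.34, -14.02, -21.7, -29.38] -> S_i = 1.34 + -7.68*i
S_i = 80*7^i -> [80, 560, 3920, 27440, 192080]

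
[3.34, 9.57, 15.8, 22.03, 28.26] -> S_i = 3.34 + 6.23*i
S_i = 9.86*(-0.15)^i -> [9.86, -1.48, 0.22, -0.03, 0.0]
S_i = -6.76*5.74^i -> [-6.76, -38.8, -222.73, -1278.45, -7338.28]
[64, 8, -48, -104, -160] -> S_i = 64 + -56*i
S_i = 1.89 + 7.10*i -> [1.89, 8.99, 16.09, 23.19, 30.29]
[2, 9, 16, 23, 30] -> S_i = 2 + 7*i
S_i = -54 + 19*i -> [-54, -35, -16, 3, 22]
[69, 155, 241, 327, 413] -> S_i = 69 + 86*i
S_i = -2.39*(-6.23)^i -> [-2.39, 14.89, -92.76, 577.91, -3600.39]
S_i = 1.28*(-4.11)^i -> [1.28, -5.26, 21.62, -88.87, 365.24]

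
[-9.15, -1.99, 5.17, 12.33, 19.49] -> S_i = -9.15 + 7.16*i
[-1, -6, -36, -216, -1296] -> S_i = -1*6^i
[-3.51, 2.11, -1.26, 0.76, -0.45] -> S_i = -3.51*(-0.60)^i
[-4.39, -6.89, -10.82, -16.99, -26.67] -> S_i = -4.39*1.57^i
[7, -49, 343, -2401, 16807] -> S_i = 7*-7^i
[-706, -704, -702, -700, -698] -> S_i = -706 + 2*i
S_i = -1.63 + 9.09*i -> [-1.63, 7.46, 16.55, 25.64, 34.73]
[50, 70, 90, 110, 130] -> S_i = 50 + 20*i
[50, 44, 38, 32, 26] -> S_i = 50 + -6*i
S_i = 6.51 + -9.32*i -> [6.51, -2.81, -12.13, -21.45, -30.77]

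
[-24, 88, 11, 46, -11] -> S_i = Random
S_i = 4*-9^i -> [4, -36, 324, -2916, 26244]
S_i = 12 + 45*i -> [12, 57, 102, 147, 192]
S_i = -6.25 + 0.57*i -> [-6.25, -5.68, -5.11, -4.54, -3.97]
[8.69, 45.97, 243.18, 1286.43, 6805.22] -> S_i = 8.69*5.29^i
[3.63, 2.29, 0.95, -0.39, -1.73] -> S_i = 3.63 + -1.34*i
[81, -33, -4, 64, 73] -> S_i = Random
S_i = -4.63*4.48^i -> [-4.63, -20.74, -92.93, -416.31, -1865.06]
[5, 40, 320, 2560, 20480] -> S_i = 5*8^i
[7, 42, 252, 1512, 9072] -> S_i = 7*6^i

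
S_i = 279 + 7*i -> [279, 286, 293, 300, 307]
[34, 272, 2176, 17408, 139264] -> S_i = 34*8^i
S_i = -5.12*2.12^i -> [-5.12, -10.85, -23.01, -48.78, -103.42]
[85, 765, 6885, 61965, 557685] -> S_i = 85*9^i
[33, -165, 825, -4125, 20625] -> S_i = 33*-5^i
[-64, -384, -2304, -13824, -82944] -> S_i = -64*6^i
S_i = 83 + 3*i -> [83, 86, 89, 92, 95]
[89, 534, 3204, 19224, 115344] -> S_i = 89*6^i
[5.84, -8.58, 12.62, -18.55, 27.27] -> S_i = 5.84*(-1.47)^i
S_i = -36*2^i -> [-36, -72, -144, -288, -576]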